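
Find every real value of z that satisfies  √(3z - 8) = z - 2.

z = 3 or z = 4

Square both sides: 3z - 8 = (z - 2)².
Expand and rearrange: z² - 7z + 12 = 0.
Solving gives z = 4 or z = 3.
Check each candidate in the original equation:
  z = 4: √(4) = 2, while z - 2 = 2 — valid.
  z = 3: √(1) = 1, while z - 2 = 1 — valid.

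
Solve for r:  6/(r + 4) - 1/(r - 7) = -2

r = -6.8958 or r = 7.3958

Multiply both sides by (r + 4)(r - 7):
6(r - 7) - (r + 4) = -2(r + 4)(r - 7).
Expand and collect terms: -2r^2 + r + 102 = 0.
By the quadratic formula, r = (-1 +/- sqrt(817)) / -4, so r ~= -6.8958 or r ~= 7.3958.
Neither value makes a denominator zero (r != -4, r != 7), so both are valid.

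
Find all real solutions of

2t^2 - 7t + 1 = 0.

Discriminant: (-7)^2 - 4*2*1 = 41.
Quadratic formula: t = (7 +/- sqrt(41)) / 4.
So t = sqrt(41)/4 + 7/4 ~= 3.3508 or t = 7/4 - sqrt(41)/4 ~= 0.1492.

t = 0.1492 or t = 3.3508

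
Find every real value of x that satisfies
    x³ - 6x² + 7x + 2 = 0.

Possible rational roots are divisors of 2. Testing x = 2 gives 0, so (x - 2) is a factor.
Divide: x³ - 6x² + 7x + 2 = (x - 2)(x² - 4x - 1).
Apply the quadratic formula to x² - 4x - 1 = 0: x = (4 ± √20)/2, i.e. x ≈ 4.2361 or x ≈ -0.2361.

x = -0.2361 or x = 2 or x = 4.2361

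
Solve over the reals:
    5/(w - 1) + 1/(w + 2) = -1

Multiply both sides by (w - 1)(w + 2):
5(w + 2) + (w - 1) = -(w - 1)(w + 2).
Expand and collect terms: -w^2 - 7w - 7 = 0.
By the quadratic formula, w = (7 +/- sqrt(21)) / -2, so w ~= -5.7913 or w ~= -1.2087.
Neither value makes a denominator zero (w != 1, w != -2), so both are valid.

w = -5.7913 or w = -1.2087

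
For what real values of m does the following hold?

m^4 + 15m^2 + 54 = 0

Let u = m^2. The equation becomes u^2 + 15u + 54 = 0.
Factor: (u + 9)(u + 6) = 0, so u = -9 or u = -6.
m^2 = -9 < 0 has no real solution.
m^2 = -6 < 0 has no real solution.

No real solutions.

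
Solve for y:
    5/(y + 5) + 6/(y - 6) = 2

Multiply both sides by (y + 5)(y - 6):
5(y - 6) + 6(y + 5) = 2(y + 5)(y - 6).
Expand and collect terms: 2y² - 13y - 60 = 0.
By the quadratic formula, y = (13 ± √649) / 4, so y ≈ 9.6189 or y ≈ -3.1189.
Neither value makes a denominator zero (y ≠ -5, y ≠ 6), so both are valid.

y = -3.1189 or y = 9.6189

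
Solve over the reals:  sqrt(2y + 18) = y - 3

y = 9

Square both sides: 2y + 18 = (y - 3)^2.
Expand and rearrange: y^2 - 8y - 9 = 0.
Solving gives y = 9 or y = -1.
Check each candidate in the original equation:
  y = 9: sqrt(36) = 6, while y - 3 = 6 — valid.
  y = -1: sqrt(16) = 4, while y - 3 = -4 — extraneous.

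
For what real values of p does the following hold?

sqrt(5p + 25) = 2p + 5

p = 0

Square both sides: 5p + 25 = (2p + 5)^2.
Expand and rearrange: 4p^2 + 15p = 0.
Solving gives p = 0 or p = -3.75.
Check each candidate in the original equation:
  p = 0: sqrt(25) = 5, while 2p + 5 = 5 — valid.
  p = -3.75: sqrt(6.25) = 2.5, while 2p + 5 = -2.5 — extraneous.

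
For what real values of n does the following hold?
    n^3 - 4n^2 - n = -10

n = -1.4495 or n = 2 or n = 3.4495

Rearrange: n^3 - 4n^2 - n + 10 = 0.
Possible rational roots are divisors of 10. Testing n = 2 gives 0, so (n - 2) is a factor.
Divide: n^3 - 4n^2 - n + 10 = (n - 2)(n^2 - 2n - 5).
Apply the quadratic formula to n^2 - 2n - 5 = 0: n = (2 +/- sqrt(24))/2, i.e. n ~= 3.4495 or n ~= -1.4495.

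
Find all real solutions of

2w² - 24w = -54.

Bring every term to one side: 2w² - 24w + 54 = 0.
Factor: 2(w - 9)(w - 3) = 0.
So w = 9 or w = 3.

w = 3 or w = 9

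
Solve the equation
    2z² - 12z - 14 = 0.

Factor: 2(z + 1)(z - 7) = 0.
So z = -1 or z = 7.

z = -1 or z = 7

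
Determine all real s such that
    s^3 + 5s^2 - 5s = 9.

s = -5.6056 or s = -1 or s = 1.6056

Rearrange: s^3 + 5s^2 - 5s - 9 = 0.
Possible rational roots are divisors of -9. Testing s = -1 gives 0, so (s + 1) is a factor.
Divide: s^3 + 5s^2 - 5s - 9 = (s + 1)(s^2 + 4s - 9).
Apply the quadratic formula to s^2 + 4s - 9 = 0: s = (-4 +/- sqrt(52))/2, i.e. s ~= 1.6056 or s ~= -5.6056.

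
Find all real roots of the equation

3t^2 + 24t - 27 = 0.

t = -9 or t = 1

Factor: 3(t + 9)(t - 1) = 0.
So t = -9 or t = 1.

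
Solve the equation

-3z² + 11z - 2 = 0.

Discriminant: (11)² − 4·(-3)·(-2) = 97.
Quadratic formula: z = (-11 ± √97) / (-6).
So z = 11/6 - √(97)/6 ≈ 0.1919 or z = √(97)/6 + 11/6 ≈ 3.4748.

z = 0.1919 or z = 3.4748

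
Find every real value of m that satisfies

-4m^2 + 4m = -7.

Rearrange to standard form: -4m^2 + 4m + 7 = 0.
Discriminant: (4)^2 - 4*(-4)*7 = 128.
Quadratic formula: m = (-4 +/- sqrt(128)) / (-8).
So m = 1/2 - sqrt(2) ~= -0.9142 or m = 1/2 + sqrt(2) ~= 1.9142.

m = -0.9142 or m = 1.9142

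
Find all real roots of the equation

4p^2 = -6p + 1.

p = -1.6514 or p = 0.1514

Rearrange to standard form: 4p^2 + 6p - 1 = 0.
Discriminant: (6)^2 - 4*4*(-1) = 52.
Quadratic formula: p = (-6 +/- sqrt(52)) / 8.
So p = -3/4 + sqrt(13)/4 ~= 0.1514 or p = -sqrt(13)/4 - 3/4 ~= -1.6514.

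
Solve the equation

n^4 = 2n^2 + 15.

n = -2.2361 or n = 2.2361

Let u = n^2. The equation becomes u^2 - 2u - 15 = 0.
Factor: (u + 3)(u - 5) = 0, so u = -3 or u = 5.
n^2 = -3 < 0 has no real solution.
n^2 = 5 gives n = +/-sqrt(5) ~= +/-2.2361.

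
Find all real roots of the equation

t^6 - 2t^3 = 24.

Let u = t^3. The equation becomes u^2 - 2u - 24 = 0.
Factor: (u - 6)(u + 4) = 0, so u = 6 or u = -4.
t^3 = 6 gives t = (6)^(1/3) ~= 1.8171.
t^3 = -4 gives t = -(4)^(1/3) ~= -1.5874.

t = -1.5874 or t = 1.8171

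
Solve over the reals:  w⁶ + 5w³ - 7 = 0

w = -1.8312 or w = 1.0447

Let u = w³. The equation becomes u² + 5u - 7 = 0.
By the quadratic formula, u = -5/2 + √(53)/2 or u = -√(53)/2 - 5/2.
w³ = -5/2 + √(53)/2 gives w = ∛(-5/2 + √(53)/2) ≈ 1.0447.
w³ = -√(53)/2 - 5/2 gives w = -∛(5/2 + √(53)/2) ≈ -1.8312.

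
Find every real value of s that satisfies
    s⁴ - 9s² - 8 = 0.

Let u = s². The equation becomes u² - 9u - 8 = 0.
By the quadratic formula, u = 9/2 + √(113)/2 or u = 9/2 - √(113)/2.
s² = 9/2 + √(113)/2 gives s = ±√(9/2 + √(113)/2) ≈ ±3.1329.
s² = 9/2 - √(113)/2 < 0 has no real solution.

s = -3.1329 or s = 3.1329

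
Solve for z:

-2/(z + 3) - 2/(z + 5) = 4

z = -5.618 or z = -3.382

Multiply both sides by (z + 3)(z + 5):
-2(z + 5) - 2(z + 3) = 4(z + 3)(z + 5).
Expand and collect terms: 4z² + 36z + 76 = 0.
By the quadratic formula, z = (-36 ± √80) / 8, so z ≈ -3.382 or z ≈ -5.618.
Neither value makes a denominator zero (z ≠ -3, z ≠ -5), so both are valid.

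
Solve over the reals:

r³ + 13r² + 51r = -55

r = -6.2361 or r = -5 or r = -1.7639

Rearrange: r³ + 13r² + 51r + 55 = 0.
Possible rational roots are divisors of 55. Testing r = -5 gives 0, so (r + 5) is a factor.
Divide: r³ + 13r² + 51r + 55 = (r + 5)(r² + 8r + 11).
Apply the quadratic formula to r² + 8r + 11 = 0: r = (-8 ± √20)/2, i.e. r ≈ -1.7639 or r ≈ -6.2361.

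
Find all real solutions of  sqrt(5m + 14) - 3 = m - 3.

Isolate the radical: sqrt(5m + 14) = m.
Square both sides: 5m + 14 = (m)^2.
Expand and rearrange: m^2 - 5m - 14 = 0.
Solving gives m = 7 or m = -2.
Check each candidate in the original equation:
  m = 7: sqrt(49) = 7, while m = 7 — valid.
  m = -2: sqrt(4) = 2, while m = -2 — extraneous.

m = 7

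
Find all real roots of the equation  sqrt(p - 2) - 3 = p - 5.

Isolate the radical: sqrt(p - 2) = p - 2.
Square both sides: p - 2 = (p - 2)^2.
Expand and rearrange: p^2 - 5p + 6 = 0.
Solving gives p = 3 or p = 2.
Check each candidate in the original equation:
  p = 3: sqrt(1) = 1, while p - 2 = 1 — valid.
  p = 2: sqrt(0) = 0, while p - 2 = 0 — valid.

p = 2 or p = 3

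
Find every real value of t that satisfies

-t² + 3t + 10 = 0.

t = -2 or t = 5

Factor: -1(t - 5)(t + 2) = 0.
So t = 5 or t = -2.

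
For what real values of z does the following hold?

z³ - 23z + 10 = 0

Possible rational roots are divisors of 10. Testing z = -5 gives 0, so (z + 5) is a factor.
Divide: z³ - 23z + 10 = (z + 5)(z² - 5z + 2).
Apply the quadratic formula to z² - 5z + 2 = 0: z = (5 ± √17)/2, i.e. z ≈ 4.5616 or z ≈ 0.4384.

z = -5 or z = 0.4384 or z = 4.5616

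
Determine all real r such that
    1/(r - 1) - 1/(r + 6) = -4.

Multiply both sides by (r - 1)(r + 6):
(r + 6) - (r - 1) = -4(r - 1)(r + 6).
Expand and collect terms: -4r² - 20r + 17 = 0.
By the quadratic formula, r = (20 ± √672) / -8, so r ≈ -5.7404 or r ≈ 0.7404.
Neither value makes a denominator zero (r ≠ 1, r ≠ -6), so both are valid.

r = -5.7404 or r = 0.7404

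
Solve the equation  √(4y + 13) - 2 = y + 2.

Isolate the radical: √(4y + 13) = y + 4.
Square both sides: 4y + 13 = (y + 4)².
Expand and rearrange: y² + 4y + 3 = 0.
Solving gives y = -1 or y = -3.
Check each candidate in the original equation:
  y = -1: √(9) = 3, while y + 4 = 3 — valid.
  y = -3: √(1) = 1, while y + 4 = 1 — valid.

y = -3 or y = -1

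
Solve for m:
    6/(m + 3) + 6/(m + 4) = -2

Multiply both sides by (m + 3)(m + 4):
6(m + 4) + 6(m + 3) = -2(m + 3)(m + 4).
Expand and collect terms: -2m^2 - 26m - 66 = 0.
By the quadratic formula, m = (26 +/- sqrt(148)) / -4, so m ~= -9.5414 or m ~= -3.4586.
Neither value makes a denominator zero (m != -3, m != -4), so both are valid.

m = -9.5414 or m = -3.4586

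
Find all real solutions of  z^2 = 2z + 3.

Bring every term to one side: z^2 - 2z - 3 = 0.
Factor: (z + 1)(z - 3) = 0.
So z = -1 or z = 3.

z = -1 or z = 3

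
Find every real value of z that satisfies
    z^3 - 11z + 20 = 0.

Possible rational roots are divisors of 20. Testing z = -4 gives 0, so (z + 4) is a factor.
Divide: z^3 - 11z + 20 = (z + 4)(z^2 - 4z + 5).
The quadratic z^2 - 4z + 5 has discriminant -4 < 0, so no further real roots.

z = -4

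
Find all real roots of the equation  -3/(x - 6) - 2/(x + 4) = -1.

x = -2.5208 or x = 9.5208

Multiply both sides by (x - 6)(x + 4):
-3(x + 4) - 2(x - 6) = -(x - 6)(x + 4).
Expand and collect terms: -x² + 7x + 24 = 0.
By the quadratic formula, x = (-7 ± √145) / -2, so x ≈ -2.5208 or x ≈ 9.5208.
Neither value makes a denominator zero (x ≠ 6, x ≠ -4), so both are valid.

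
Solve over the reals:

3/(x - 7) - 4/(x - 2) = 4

x = 1.113 or x = 7.637

Multiply both sides by (x - 7)(x - 2):
3(x - 2) - 4(x - 7) = 4(x - 7)(x - 2).
Expand and collect terms: 4x² - 35x + 34 = 0.
By the quadratic formula, x = (35 ± √681) / 8, so x ≈ 7.637 or x ≈ 1.113.
Neither value makes a denominator zero (x ≠ 7, x ≠ 2), so both are valid.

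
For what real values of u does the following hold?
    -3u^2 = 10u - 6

Rearrange to standard form: -3u^2 - 10u + 6 = 0.
Discriminant: (-10)^2 - 4*(-3)*6 = 172.
Quadratic formula: u = (10 +/- sqrt(172)) / (-6).
So u = -sqrt(43)/3 - 5/3 ~= -3.8525 or u = -5/3 + sqrt(43)/3 ~= 0.5191.

u = -3.8525 or u = 0.5191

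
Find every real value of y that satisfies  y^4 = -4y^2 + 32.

Let u = y^2. The equation becomes u^2 + 4u - 32 = 0.
Factor: (u + 8)(u - 4) = 0, so u = -8 or u = 4.
y^2 = -8 < 0 has no real solution.
y^2 = 4 gives y = +/-2.

y = -2 or y = 2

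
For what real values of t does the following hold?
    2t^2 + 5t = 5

Rearrange to standard form: 2t^2 + 5t - 5 = 0.
Discriminant: (5)^2 - 4*2*(-5) = 65.
Quadratic formula: t = (-5 +/- sqrt(65)) / 4.
So t = -5/4 + sqrt(65)/4 ~= 0.7656 or t = -sqrt(65)/4 - 5/4 ~= -3.2656.

t = -3.2656 or t = 0.7656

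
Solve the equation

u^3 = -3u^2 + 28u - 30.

u = -7.3589 or u = 1.3589 or u = 3

Rearrange: u^3 + 3u^2 - 28u + 30 = 0.
Possible rational roots are divisors of 30. Testing u = 3 gives 0, so (u - 3) is a factor.
Divide: u^3 + 3u^2 - 28u + 30 = (u - 3)(u^2 + 6u - 10).
Apply the quadratic formula to u^2 + 6u - 10 = 0: u = (-6 +/- sqrt(76))/2, i.e. u ~= 1.3589 or u ~= -7.3589.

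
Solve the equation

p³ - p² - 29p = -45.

Rearrange: p³ - p² - 29p + 45 = 0.
Possible rational roots are divisors of 45. Testing p = 5 gives 0, so (p - 5) is a factor.
Divide: p³ - p² - 29p + 45 = (p - 5)(p² + 4p - 9).
Apply the quadratic formula to p² + 4p - 9 = 0: p = (-4 ± √52)/2, i.e. p ≈ 1.6056 or p ≈ -5.6056.

p = -5.6056 or p = 1.6056 or p = 5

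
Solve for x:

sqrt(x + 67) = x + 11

x = -3

Square both sides: x + 67 = (x + 11)^2.
Expand and rearrange: x^2 + 21x + 54 = 0.
Solving gives x = -3 or x = -18.
Check each candidate in the original equation:
  x = -3: sqrt(64) = 8, while x + 11 = 8 — valid.
  x = -18: sqrt(49) = 7, while x + 11 = -7 — extraneous.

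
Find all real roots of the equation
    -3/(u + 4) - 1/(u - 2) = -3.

u = -3.0618 or u = 2.3951

Multiply both sides by (u + 4)(u - 2):
-3(u - 2) - (u + 4) = -3(u + 4)(u - 2).
Expand and collect terms: -3u^2 - 2u + 22 = 0.
By the quadratic formula, u = (2 +/- sqrt(268)) / -6, so u ~= -3.0618 or u ~= 2.3951.
Neither value makes a denominator zero (u != -4, u != 2), so both are valid.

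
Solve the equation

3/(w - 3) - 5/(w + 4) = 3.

Multiply both sides by (w - 3)(w + 4):
3(w + 4) - 5(w - 3) = 3(w - 3)(w + 4).
Expand and collect terms: 3w^2 + 5w - 63 = 0.
By the quadratic formula, w = (-5 +/- sqrt(781)) / 6, so w ~= 3.8244 or w ~= -5.4911.
Neither value makes a denominator zero (w != 3, w != -4), so both are valid.

w = -5.4911 or w = 3.8244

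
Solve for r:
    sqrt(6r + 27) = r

r = 9

Square both sides: 6r + 27 = (r)^2.
Expand and rearrange: r^2 - 6r - 27 = 0.
Solving gives r = 9 or r = -3.
Check each candidate in the original equation:
  r = 9: sqrt(81) = 9, while r = 9 — valid.
  r = -3: sqrt(9) = 3, while r = -3 — extraneous.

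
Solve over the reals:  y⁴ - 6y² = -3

y = -2.3344 or y = -0.742 or y = 0.742 or y = 2.3344

Let u = y². The equation becomes u² - 6u + 3 = 0.
By the quadratic formula, u = √(6) + 3 or u = 3 - √(6).
y² = √(6) + 3 gives y = ±√(√(6) + 3) ≈ ±2.3344.
y² = 3 - √(6) gives y = ±√(3 - √(6)) ≈ ±0.742.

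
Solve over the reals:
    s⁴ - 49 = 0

Let u = s². The equation becomes u² - 49 = 0.
Factor: (u + 7)(u - 7) = 0, so u = -7 or u = 7.
s² = -7 < 0 has no real solution.
s² = 7 gives s = ±√(7) ≈ ±2.6458.

s = -2.6458 or s = 2.6458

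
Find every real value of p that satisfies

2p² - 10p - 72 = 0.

Factor: 2(p + 4)(p - 9) = 0.
So p = -4 or p = 9.

p = -4 or p = 9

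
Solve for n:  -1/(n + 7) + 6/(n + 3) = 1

n = -7.4244 or n = 2.4244

Multiply both sides by (n + 7)(n + 3):
-(n + 3) + 6(n + 7) = (n + 7)(n + 3).
Expand and collect terms: n² + 5n - 18 = 0.
By the quadratic formula, n = (-5 ± √97) / 2, so n ≈ 2.4244 or n ≈ -7.4244.
Neither value makes a denominator zero (n ≠ -7, n ≠ -3), so both are valid.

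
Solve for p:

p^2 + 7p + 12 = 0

p = -4 or p = -3

Factor: (p + 3)(p + 4) = 0.
So p = -3 or p = -4.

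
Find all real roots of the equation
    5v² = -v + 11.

Rearrange to standard form: 5v² + v - 11 = 0.
Discriminant: (1)² − 4·5·(-11) = 221.
Quadratic formula: v = (-1 ± √221) / 10.
So v = -1/10 + √(221)/10 ≈ 1.3866 or v = -√(221)/10 - 1/10 ≈ -1.5866.

v = -1.5866 or v = 1.3866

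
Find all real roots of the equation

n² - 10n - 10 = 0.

Discriminant: (-10)² − 4·1·(-10) = 140.
Quadratic formula: n = (10 ± √140) / 2.
So n = 5 + √(35) ≈ 10.9161 or n = 5 - √(35) ≈ -0.9161.

n = -0.9161 or n = 10.9161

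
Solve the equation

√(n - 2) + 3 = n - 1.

n = 6

Isolate the radical: √(n - 2) = n - 4.
Square both sides: n - 2 = (n - 4)².
Expand and rearrange: n² - 9n + 18 = 0.
Solving gives n = 6 or n = 3.
Check each candidate in the original equation:
  n = 6: √(4) = 2, while n - 4 = 2 — valid.
  n = 3: √(1) = 1, while n - 4 = -1 — extraneous.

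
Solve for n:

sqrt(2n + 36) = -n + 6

Square both sides: 2n + 36 = (-n + 6)^2.
Expand and rearrange: n^2 - 14n = 0.
Solving gives n = 14 or n = 0.
Check each candidate in the original equation:
  n = 14: sqrt(64) = 8, while -n + 6 = -8 — extraneous.
  n = 0: sqrt(36) = 6, while -n + 6 = 6 — valid.

n = 0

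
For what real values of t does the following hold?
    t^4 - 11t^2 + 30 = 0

t = -2.4495 or t = -2.2361 or t = 2.2361 or t = 2.4495

Let u = t^2. The equation becomes u^2 - 11u + 30 = 0.
Factor: (u - 5)(u - 6) = 0, so u = 5 or u = 6.
t^2 = 5 gives t = +/-sqrt(5) ~= +/-2.2361.
t^2 = 6 gives t = +/-sqrt(6) ~= +/-2.4495.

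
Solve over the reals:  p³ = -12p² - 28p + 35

p = -7.8875 or p = -5 or p = 0.8875

Rearrange: p³ + 12p² + 28p - 35 = 0.
Possible rational roots are divisors of -35. Testing p = -5 gives 0, so (p + 5) is a factor.
Divide: p³ + 12p² + 28p - 35 = (p + 5)(p² + 7p - 7).
Apply the quadratic formula to p² + 7p - 7 = 0: p = (-7 ± √77)/2, i.e. p ≈ 0.8875 or p ≈ -7.8875.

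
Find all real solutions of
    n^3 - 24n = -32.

Rearrange: n^3 - 24n + 32 = 0.
Possible rational roots are divisors of 32. Testing n = 4 gives 0, so (n - 4) is a factor.
Divide: n^3 - 24n + 32 = (n - 4)(n^2 + 4n - 8).
Apply the quadratic formula to n^2 + 4n - 8 = 0: n = (-4 +/- sqrt(48))/2, i.e. n ~= 1.4641 or n ~= -5.4641.

n = -5.4641 or n = 1.4641 or n = 4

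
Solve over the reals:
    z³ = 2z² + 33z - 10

Rearrange: z³ - 2z² - 33z + 10 = 0.
Possible rational roots are divisors of 10. Testing z = -5 gives 0, so (z + 5) is a factor.
Divide: z³ - 2z² - 33z + 10 = (z + 5)(z² - 7z + 2).
Apply the quadratic formula to z² - 7z + 2 = 0: z = (7 ± √41)/2, i.e. z ≈ 6.7016 or z ≈ 0.2984.

z = -5 or z = 0.2984 or z = 6.7016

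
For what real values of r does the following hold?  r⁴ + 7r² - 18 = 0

Let u = r². The equation becomes u² + 7u - 18 = 0.
Factor: (u - 2)(u + 9) = 0, so u = 2 or u = -9.
r² = 2 gives r = ±√(2) ≈ ±1.4142.
r² = -9 < 0 has no real solution.

r = -1.4142 or r = 1.4142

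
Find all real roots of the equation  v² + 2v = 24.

v = -6 or v = 4

Bring every term to one side: v² + 2v - 24 = 0.
Factor: (v + 6)(v - 4) = 0.
So v = -6 or v = 4.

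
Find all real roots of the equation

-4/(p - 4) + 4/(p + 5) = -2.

p = -6.6847 or p = 5.6847

Multiply both sides by (p - 4)(p + 5):
-4(p + 5) + 4(p - 4) = -2(p - 4)(p + 5).
Expand and collect terms: -2p^2 - 2p + 76 = 0.
By the quadratic formula, p = (2 +/- sqrt(612)) / -4, so p ~= -6.6847 or p ~= 5.6847.
Neither value makes a denominator zero (p != 4, p != -5), so both are valid.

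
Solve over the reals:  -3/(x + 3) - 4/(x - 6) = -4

Multiply both sides by (x + 3)(x - 6):
-3(x - 6) - 4(x + 3) = -4(x + 3)(x - 6).
Expand and collect terms: -4x² + 19x + 66 = 0.
By the quadratic formula, x = (-19 ± √1417) / -8, so x ≈ -2.3304 or x ≈ 7.0804.
Neither value makes a denominator zero (x ≠ -3, x ≠ 6), so both are valid.

x = -2.3304 or x = 7.0804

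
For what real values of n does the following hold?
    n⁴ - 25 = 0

Let u = n². The equation becomes u² - 25 = 0.
Factor: (u + 5)(u - 5) = 0, so u = -5 or u = 5.
n² = -5 < 0 has no real solution.
n² = 5 gives n = ±√(5) ≈ ±2.2361.

n = -2.2361 or n = 2.2361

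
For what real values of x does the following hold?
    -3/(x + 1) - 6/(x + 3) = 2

x = -7 or x = -1.5

Multiply both sides by (x + 1)(x + 3):
-3(x + 3) - 6(x + 1) = 2(x + 1)(x + 3).
Expand and collect terms: 2x^2 + 17x + 21 = 0.
Factor or apply the quadratic formula: x = -1.5 or x = -7.
Neither value makes a denominator zero (x != -1, x != -3), so both are valid.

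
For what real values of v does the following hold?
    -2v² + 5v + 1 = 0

v = -0.1861 or v = 2.6861

Discriminant: (5)² − 4·(-2)·1 = 33.
Quadratic formula: v = (-5 ± √33) / (-4).
So v = 5/4 - √(33)/4 ≈ -0.1861 or v = 5/4 + √(33)/4 ≈ 2.6861.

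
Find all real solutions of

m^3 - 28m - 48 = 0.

Possible rational roots are divisors of -48. Testing m = -4 gives 0, so (m + 4) is a factor.
Divide: m^3 - 28m - 48 = (m + 4)(m^2 - 4m - 12).
Factor the quadratic: m = 6 or m = -2.

m = -4 or m = -2 or m = 6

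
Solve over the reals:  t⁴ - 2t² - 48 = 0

Let u = t². The equation becomes u² - 2u - 48 = 0.
Factor: (u - 8)(u + 6) = 0, so u = 8 or u = -6.
t² = 8 gives t = ±2·√(2) ≈ ±2.8284.
t² = -6 < 0 has no real solution.

t = -2.8284 or t = 2.8284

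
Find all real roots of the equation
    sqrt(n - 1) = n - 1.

Square both sides: n - 1 = (n - 1)^2.
Expand and rearrange: n^2 - 3n + 2 = 0.
Solving gives n = 2 or n = 1.
Check each candidate in the original equation:
  n = 2: sqrt(1) = 1, while n - 1 = 1 — valid.
  n = 1: sqrt(0) = 0, while n - 1 = 0 — valid.

n = 1 or n = 2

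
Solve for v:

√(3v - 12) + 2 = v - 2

v = 4 or v = 7

Isolate the radical: √(3v - 12) = v - 4.
Square both sides: 3v - 12 = (v - 4)².
Expand and rearrange: v² - 11v + 28 = 0.
Solving gives v = 7 or v = 4.
Check each candidate in the original equation:
  v = 7: √(9) = 3, while v - 4 = 3 — valid.
  v = 4: √(0) = 0, while v - 4 = 0 — valid.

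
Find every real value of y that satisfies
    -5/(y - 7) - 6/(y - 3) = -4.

Multiply both sides by (y - 7)(y - 3):
-5(y - 3) - 6(y - 7) = -4(y - 7)(y - 3).
Expand and collect terms: -4y² + 51y - 141 = 0.
By the quadratic formula, y = (-51 ± √345) / -8, so y ≈ 4.0532 or y ≈ 8.6968.
Neither value makes a denominator zero (y ≠ 7, y ≠ 3), so both are valid.

y = 4.0532 or y = 8.6968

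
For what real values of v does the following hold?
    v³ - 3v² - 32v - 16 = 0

v = -4 or v = -0.5311 or v = 7.5311

Possible rational roots are divisors of -16. Testing v = -4 gives 0, so (v + 4) is a factor.
Divide: v³ - 3v² - 32v - 16 = (v + 4)(v² - 7v - 4).
Apply the quadratic formula to v² - 7v - 4 = 0: v = (7 ± √65)/2, i.e. v ≈ 7.5311 or v ≈ -0.5311.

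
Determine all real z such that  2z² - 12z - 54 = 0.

Factor: 2(z - 9)(z + 3) = 0.
So z = 9 or z = -3.

z = -3 or z = 9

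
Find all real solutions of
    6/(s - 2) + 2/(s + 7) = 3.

s = -6.4608 or s = 4.1275

Multiply both sides by (s - 2)(s + 7):
6(s + 7) + 2(s - 2) = 3(s - 2)(s + 7).
Expand and collect terms: 3s² + 7s - 80 = 0.
By the quadratic formula, s = (-7 ± √1009) / 6, so s ≈ 4.1275 or s ≈ -6.4608.
Neither value makes a denominator zero (s ≠ 2, s ≠ -7), so both are valid.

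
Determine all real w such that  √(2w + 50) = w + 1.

w = 7

Square both sides: 2w + 50 = (w + 1)².
Expand and rearrange: w² - 49 = 0.
Solving gives w = 7 or w = -7.
Check each candidate in the original equation:
  w = 7: √(64) = 8, while w + 1 = 8 — valid.
  w = -7: √(36) = 6, while w + 1 = -6 — extraneous.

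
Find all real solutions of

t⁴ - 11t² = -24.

Let u = t². The equation becomes u² - 11u + 24 = 0.
Factor: (u - 3)(u - 8) = 0, so u = 3 or u = 8.
t² = 3 gives t = ±√(3) ≈ ±1.7321.
t² = 8 gives t = ±2·√(2) ≈ ±2.8284.

t = -2.8284 or t = -1.7321 or t = 1.7321 or t = 2.8284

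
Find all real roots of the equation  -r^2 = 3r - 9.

r = -4.8541 or r = 1.8541

Rearrange to standard form: -r^2 - 3r + 9 = 0.
Discriminant: (-3)^2 - 4*(-1)*9 = 45.
Quadratic formula: r = (3 +/- sqrt(45)) / (-2).
So r = -3*sqrt(5)/2 - 3/2 ~= -4.8541 or r = -3/2 + 3*sqrt(5)/2 ~= 1.8541.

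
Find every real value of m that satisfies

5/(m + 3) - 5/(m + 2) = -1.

m = -4.7913 or m = -0.2087

Multiply both sides by (m + 3)(m + 2):
5(m + 2) - 5(m + 3) = -(m + 3)(m + 2).
Expand and collect terms: -m² - 5m - 1 = 0.
By the quadratic formula, m = (5 ± √21) / -2, so m ≈ -4.7913 or m ≈ -0.2087.
Neither value makes a denominator zero (m ≠ -3, m ≠ -2), so both are valid.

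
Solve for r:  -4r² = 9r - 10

Rearrange to standard form: -4r² - 9r + 10 = 0.
Discriminant: (-9)² − 4·(-4)·10 = 241.
Quadratic formula: r = (9 ± √241) / (-8).
So r = -√(241)/8 - 9/8 ≈ -3.0655 or r = -9/8 + √(241)/8 ≈ 0.8155.

r = -3.0655 or r = 0.8155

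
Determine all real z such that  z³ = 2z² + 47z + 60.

z = -5 or z = -1.4244 or z = 8.4244

Rearrange: z³ - 2z² - 47z - 60 = 0.
Possible rational roots are divisors of -60. Testing z = -5 gives 0, so (z + 5) is a factor.
Divide: z³ - 2z² - 47z - 60 = (z + 5)(z² - 7z - 12).
Apply the quadratic formula to z² - 7z - 12 = 0: z = (7 ± √97)/2, i.e. z ≈ 8.4244 or z ≈ -1.4244.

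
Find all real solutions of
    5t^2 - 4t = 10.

Rearrange to standard form: 5t^2 - 4t - 10 = 0.
Discriminant: (-4)^2 - 4*5*(-10) = 216.
Quadratic formula: t = (4 +/- sqrt(216)) / 10.
So t = 2/5 + 3*sqrt(6)/5 ~= 1.8697 or t = 2/5 - 3*sqrt(6)/5 ~= -1.0697.

t = -1.0697 or t = 1.8697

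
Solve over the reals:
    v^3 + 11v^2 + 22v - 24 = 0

v = -7.772 or v = -4 or v = 0.772

Possible rational roots are divisors of -24. Testing v = -4 gives 0, so (v + 4) is a factor.
Divide: v^3 + 11v^2 + 22v - 24 = (v + 4)(v^2 + 7v - 6).
Apply the quadratic formula to v^2 + 7v - 6 = 0: v = (-7 +/- sqrt(73))/2, i.e. v ~= 0.772 or v ~= -7.772.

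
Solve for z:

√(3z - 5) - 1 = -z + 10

Isolate the radical: √(3z - 5) = -z + 11.
Square both sides: 3z - 5 = (-z + 11)².
Expand and rearrange: z² - 25z + 126 = 0.
Solving gives z = 18 or z = 7.
Check each candidate in the original equation:
  z = 18: √(49) = 7, while -z + 11 = -7 — extraneous.
  z = 7: √(16) = 4, while -z + 11 = 4 — valid.

z = 7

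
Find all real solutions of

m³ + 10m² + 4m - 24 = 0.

Possible rational roots are divisors of -24. Testing m = -2 gives 0, so (m + 2) is a factor.
Divide: m³ + 10m² + 4m - 24 = (m + 2)(m² + 8m - 12).
Apply the quadratic formula to m² + 8m - 12 = 0: m = (-8 ± √112)/2, i.e. m ≈ 1.2915 or m ≈ -9.2915.

m = -9.2915 or m = -2 or m = 1.2915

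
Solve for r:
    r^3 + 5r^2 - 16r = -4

r = -7.2749 or r = 0.2749 or r = 2

Rearrange: r^3 + 5r^2 - 16r + 4 = 0.
Possible rational roots are divisors of 4. Testing r = 2 gives 0, so (r - 2) is a factor.
Divide: r^3 + 5r^2 - 16r + 4 = (r - 2)(r^2 + 7r - 2).
Apply the quadratic formula to r^2 + 7r - 2 = 0: r = (-7 +/- sqrt(57))/2, i.e. r ~= 0.2749 or r ~= -7.2749.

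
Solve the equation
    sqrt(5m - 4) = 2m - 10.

m = 8

Square both sides: 5m - 4 = (2m - 10)^2.
Expand and rearrange: 4m^2 - 45m + 104 = 0.
Solving gives m = 8 or m = 3.25.
Check each candidate in the original equation:
  m = 8: sqrt(36) = 6, while 2m - 10 = 6 — valid.
  m = 3.25: sqrt(12.25) = 3.5, while 2m - 10 = -3.5 — extraneous.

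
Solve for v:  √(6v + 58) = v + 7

Square both sides: 6v + 58 = (v + 7)².
Expand and rearrange: v² + 8v - 9 = 0.
Solving gives v = 1 or v = -9.
Check each candidate in the original equation:
  v = 1: √(64) = 8, while v + 7 = 8 — valid.
  v = -9: √(4) = 2, while v + 7 = -2 — extraneous.

v = 1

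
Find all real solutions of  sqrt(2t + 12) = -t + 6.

Square both sides: 2t + 12 = (-t + 6)^2.
Expand and rearrange: t^2 - 14t + 24 = 0.
Solving gives t = 12 or t = 2.
Check each candidate in the original equation:
  t = 12: sqrt(36) = 6, while -t + 6 = -6 — extraneous.
  t = 2: sqrt(16) = 4, while -t + 6 = 4 — valid.

t = 2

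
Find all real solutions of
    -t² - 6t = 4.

t = -5.2361 or t = -0.7639

Rearrange to standard form: -t² - 6t - 4 = 0.
Discriminant: (-6)² − 4·(-1)·(-4) = 20.
Quadratic formula: t = (6 ± √20) / (-2).
So t = -3 - √(5) ≈ -5.2361 or t = -3 + √(5) ≈ -0.7639.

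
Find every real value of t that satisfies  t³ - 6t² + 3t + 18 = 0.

t = -1.3723 or t = 3 or t = 4.3723

Possible rational roots are divisors of 18. Testing t = 3 gives 0, so (t - 3) is a factor.
Divide: t³ - 6t² + 3t + 18 = (t - 3)(t² - 3t - 6).
Apply the quadratic formula to t² - 3t - 6 = 0: t = (3 ± √33)/2, i.e. t ≈ 4.3723 or t ≈ -1.3723.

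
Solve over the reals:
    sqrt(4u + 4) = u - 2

Square both sides: 4u + 4 = (u - 2)^2.
Expand and rearrange: u^2 - 8u = 0.
Solving gives u = 8 or u = 0.
Check each candidate in the original equation:
  u = 8: sqrt(36) = 6, while u - 2 = 6 — valid.
  u = 0: sqrt(4) = 2, while u - 2 = -2 — extraneous.

u = 8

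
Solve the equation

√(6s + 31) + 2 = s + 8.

s = -5 or s = -1

Isolate the radical: √(6s + 31) = s + 6.
Square both sides: 6s + 31 = (s + 6)².
Expand and rearrange: s² + 6s + 5 = 0.
Solving gives s = -1 or s = -5.
Check each candidate in the original equation:
  s = -1: √(25) = 5, while s + 6 = 5 — valid.
  s = -5: √(1) = 1, while s + 6 = 1 — valid.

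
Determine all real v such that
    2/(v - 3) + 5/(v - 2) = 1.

Multiply both sides by (v - 3)(v - 2):
2(v - 2) + 5(v - 3) = (v - 3)(v - 2).
Expand and collect terms: v^2 - 12v + 25 = 0.
By the quadratic formula, v = (12 +/- sqrt(44)) / 2, so v ~= 9.3166 or v ~= 2.6834.
Neither value makes a denominator zero (v != 3, v != 2), so both are valid.

v = 2.6834 or v = 9.3166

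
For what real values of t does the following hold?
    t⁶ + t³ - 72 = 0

Let u = t³. The equation becomes u² + u - 72 = 0.
Factor: (u - 8)(u + 9) = 0, so u = 8 or u = -9.
t³ = 8 gives t = 2.
t³ = -9 gives t = -∛(9) ≈ -2.0801.

t = -2.0801 or t = 2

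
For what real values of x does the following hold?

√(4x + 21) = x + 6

Square both sides: 4x + 21 = (x + 6)².
Expand and rearrange: x² + 8x + 15 = 0.
Solving gives x = -3 or x = -5.
Check each candidate in the original equation:
  x = -3: √(9) = 3, while x + 6 = 3 — valid.
  x = -5: √(1) = 1, while x + 6 = 1 — valid.

x = -5 or x = -3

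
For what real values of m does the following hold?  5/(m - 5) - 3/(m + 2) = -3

Multiply both sides by (m - 5)(m + 2):
5(m + 2) - 3(m - 5) = -3(m - 5)(m + 2).
Expand and collect terms: -3m^2 + 7m + 5 = 0.
By the quadratic formula, m = (-7 +/- sqrt(109)) / -6, so m ~= -0.5734 or m ~= 2.9067.
Neither value makes a denominator zero (m != 5, m != -2), so both are valid.

m = -0.5734 or m = 2.9067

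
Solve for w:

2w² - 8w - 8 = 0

Discriminant: (-8)² − 4·2·(-8) = 128.
Quadratic formula: w = (8 ± √128) / 4.
So w = 2 + 2·√(2) ≈ 4.8284 or w = 2 - 2·√(2) ≈ -0.8284.

w = -0.8284 or w = 4.8284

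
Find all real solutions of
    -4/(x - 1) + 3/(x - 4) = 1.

x = -1.6056 or x = 5.6056

Multiply both sides by (x - 1)(x - 4):
-4(x - 4) + 3(x - 1) = (x - 1)(x - 4).
Expand and collect terms: x² - 4x - 9 = 0.
By the quadratic formula, x = (4 ± √52) / 2, so x ≈ 5.6056 or x ≈ -1.6056.
Neither value makes a denominator zero (x ≠ 1, x ≠ 4), so both are valid.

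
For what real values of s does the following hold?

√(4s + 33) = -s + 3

s = -2

Square both sides: 4s + 33 = (-s + 3)².
Expand and rearrange: s² - 10s - 24 = 0.
Solving gives s = 12 or s = -2.
Check each candidate in the original equation:
  s = 12: √(81) = 9, while -s + 3 = -9 — extraneous.
  s = -2: √(25) = 5, while -s + 3 = 5 — valid.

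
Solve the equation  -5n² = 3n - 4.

Rearrange to standard form: -5n² - 3n + 4 = 0.
Discriminant: (-3)² − 4·(-5)·4 = 89.
Quadratic formula: n = (3 ± √89) / (-10).
So n = -√(89)/10 - 3/10 ≈ -1.2434 or n = -3/10 + √(89)/10 ≈ 0.6434.

n = -1.2434 or n = 0.6434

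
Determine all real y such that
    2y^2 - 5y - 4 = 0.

Discriminant: (-5)^2 - 4*2*(-4) = 57.
Quadratic formula: y = (5 +/- sqrt(57)) / 4.
So y = 5/4 + sqrt(57)/4 ~= 3.1375 or y = 5/4 - sqrt(57)/4 ~= -0.6375.

y = -0.6375 or y = 3.1375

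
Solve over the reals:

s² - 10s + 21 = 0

Factor: (s - 3)(s - 7) = 0.
So s = 3 or s = 7.

s = 3 or s = 7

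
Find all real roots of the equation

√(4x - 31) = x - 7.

Square both sides: 4x - 31 = (x - 7)².
Expand and rearrange: x² - 18x + 80 = 0.
Solving gives x = 10 or x = 8.
Check each candidate in the original equation:
  x = 10: √(9) = 3, while x - 7 = 3 — valid.
  x = 8: √(1) = 1, while x - 7 = 1 — valid.

x = 8 or x = 10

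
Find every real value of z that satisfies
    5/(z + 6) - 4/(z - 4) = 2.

z = -2.3508 or z = 0.8508

Multiply both sides by (z + 6)(z - 4):
5(z - 4) - 4(z + 6) = 2(z + 6)(z - 4).
Expand and collect terms: 2z² + 3z - 4 = 0.
By the quadratic formula, z = (-3 ± √41) / 4, so z ≈ 0.8508 or z ≈ -2.3508.
Neither value makes a denominator zero (z ≠ -6, z ≠ 4), so both are valid.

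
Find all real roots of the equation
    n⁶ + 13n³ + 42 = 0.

Let u = n³. The equation becomes u² + 13u + 42 = 0.
Factor: (u + 6)(u + 7) = 0, so u = -6 or u = -7.
n³ = -6 gives n = -∛(6) ≈ -1.8171.
n³ = -7 gives n = -∛(7) ≈ -1.9129.

n = -1.9129 or n = -1.8171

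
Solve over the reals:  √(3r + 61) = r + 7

r = 1

Square both sides: 3r + 61 = (r + 7)².
Expand and rearrange: r² + 11r - 12 = 0.
Solving gives r = 1 or r = -12.
Check each candidate in the original equation:
  r = 1: √(64) = 8, while r + 7 = 8 — valid.
  r = -12: √(25) = 5, while r + 7 = -5 — extraneous.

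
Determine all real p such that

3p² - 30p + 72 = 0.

p = 4 or p = 6

Factor: 3(p - 4)(p - 6) = 0.
So p = 4 or p = 6.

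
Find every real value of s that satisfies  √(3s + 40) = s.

Square both sides: 3s + 40 = (s)².
Expand and rearrange: s² - 3s - 40 = 0.
Solving gives s = 8 or s = -5.
Check each candidate in the original equation:
  s = 8: √(64) = 8, while s = 8 — valid.
  s = -5: √(25) = 5, while s = -5 — extraneous.

s = 8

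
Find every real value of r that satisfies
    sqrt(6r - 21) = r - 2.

r = 5

Square both sides: 6r - 21 = (r - 2)^2.
Expand and rearrange: r^2 - 10r + 25 = 0.
This gives the repeated root r = 5.
Check in the original equation:
  r = 5: sqrt(9) = 3, while r - 2 = 3 — valid.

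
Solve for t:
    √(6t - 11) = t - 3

t = 10

Square both sides: 6t - 11 = (t - 3)².
Expand and rearrange: t² - 12t + 20 = 0.
Solving gives t = 10 or t = 2.
Check each candidate in the original equation:
  t = 10: √(49) = 7, while t - 3 = 7 — valid.
  t = 2: √(1) = 1, while t - 3 = -1 — extraneous.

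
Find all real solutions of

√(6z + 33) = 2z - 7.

Square both sides: 6z + 33 = (2z - 7)².
Expand and rearrange: 4z² - 34z + 16 = 0.
Solving gives z = 8 or z = 0.5.
Check each candidate in the original equation:
  z = 8: √(81) = 9, while 2z - 7 = 9 — valid.
  z = 0.5: √(36) = 6, while 2z - 7 = -6 — extraneous.

z = 8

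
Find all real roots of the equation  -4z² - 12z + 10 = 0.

Discriminant: (-12)² − 4·(-4)·10 = 304.
Quadratic formula: z = (12 ± √304) / (-8).
So z = -√(19)/2 - 3/2 ≈ -3.6794 or z = -3/2 + √(19)/2 ≈ 0.6794.

z = -3.6794 or z = 0.6794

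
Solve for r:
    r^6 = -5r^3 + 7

Let u = r^3. The equation becomes u^2 + 5u - 7 = 0.
By the quadratic formula, u = -5/2 + sqrt(53)/2 or u = -sqrt(53)/2 - 5/2.
r^3 = -5/2 + sqrt(53)/2 gives r = (-5/2 + sqrt(53)/2)^(1/3) ~= 1.0447.
r^3 = -sqrt(53)/2 - 5/2 gives r = -(5/2 + sqrt(53)/2)^(1/3) ~= -1.8312.

r = -1.8312 or r = 1.0447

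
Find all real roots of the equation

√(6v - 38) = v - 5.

v = 7 or v = 9

Square both sides: 6v - 38 = (v - 5)².
Expand and rearrange: v² - 16v + 63 = 0.
Solving gives v = 9 or v = 7.
Check each candidate in the original equation:
  v = 9: √(16) = 4, while v - 5 = 4 — valid.
  v = 7: √(4) = 2, while v - 5 = 2 — valid.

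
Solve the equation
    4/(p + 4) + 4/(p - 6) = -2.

p = -6.3852 or p = 4.3852

Multiply both sides by (p + 4)(p - 6):
4(p - 6) + 4(p + 4) = -2(p + 4)(p - 6).
Expand and collect terms: -2p^2 - 4p + 56 = 0.
By the quadratic formula, p = (4 +/- sqrt(464)) / -4, so p ~= -6.3852 or p ~= 4.3852.
Neither value makes a denominator zero (p != -4, p != 6), so both are valid.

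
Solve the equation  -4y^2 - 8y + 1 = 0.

y = -2.118 or y = 0.118

Discriminant: (-8)^2 - 4*(-4)*1 = 80.
Quadratic formula: y = (8 +/- sqrt(80)) / (-8).
So y = -sqrt(5)/2 - 1 ~= -2.118 or y = -1 + sqrt(5)/2 ~= 0.118.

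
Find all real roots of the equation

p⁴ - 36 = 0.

p = -2.4495 or p = 2.4495

Let u = p². The equation becomes u² - 36 = 0.
Factor: (u - 6)(u + 6) = 0, so u = 6 or u = -6.
p² = 6 gives p = ±√(6) ≈ ±2.4495.
p² = -6 < 0 has no real solution.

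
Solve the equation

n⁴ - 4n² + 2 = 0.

n = -1.8478 or n = -0.7654 or n = 0.7654 or n = 1.8478

Let u = n². The equation becomes u² - 4u + 2 = 0.
By the quadratic formula, u = √(2) + 2 or u = 2 - √(2).
n² = √(2) + 2 gives n = ±√(√(2) + 2) ≈ ±1.8478.
n² = 2 - √(2) gives n = ±√(2 - √(2)) ≈ ±0.7654.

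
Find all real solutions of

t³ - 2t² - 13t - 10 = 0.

Possible rational roots are divisors of -10. Testing t = 5 gives 0, so (t - 5) is a factor.
Divide: t³ - 2t² - 13t - 10 = (t - 5)(t² + 3t + 2).
Factor the quadratic: t = -1 or t = -2.

t = -2 or t = -1 or t = 5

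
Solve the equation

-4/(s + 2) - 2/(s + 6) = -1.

s = -5.1231 or s = 3.1231

Multiply both sides by (s + 2)(s + 6):
-4(s + 6) - 2(s + 2) = -(s + 2)(s + 6).
Expand and collect terms: -s² - 2s + 16 = 0.
By the quadratic formula, s = (2 ± √68) / -2, so s ≈ -5.1231 or s ≈ 3.1231.
Neither value makes a denominator zero (s ≠ -2, s ≠ -6), so both are valid.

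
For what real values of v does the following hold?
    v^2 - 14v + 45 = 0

v = 5 or v = 9

Factor: (v - 5)(v - 9) = 0.
So v = 5 or v = 9.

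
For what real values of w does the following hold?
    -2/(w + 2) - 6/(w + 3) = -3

w = -2.3333 or w = 0

Multiply both sides by (w + 2)(w + 3):
-2(w + 3) - 6(w + 2) = -3(w + 2)(w + 3).
Expand and collect terms: -3w² - 7w = 0.
Factor or apply the quadratic formula: w = -2.3333 or w = 0.
Neither value makes a denominator zero (w ≠ -2, w ≠ -3), so both are valid.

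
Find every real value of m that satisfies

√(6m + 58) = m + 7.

m = 1

Square both sides: 6m + 58 = (m + 7)².
Expand and rearrange: m² + 8m - 9 = 0.
Solving gives m = 1 or m = -9.
Check each candidate in the original equation:
  m = 1: √(64) = 8, while m + 7 = 8 — valid.
  m = -9: √(4) = 2, while m + 7 = -2 — extraneous.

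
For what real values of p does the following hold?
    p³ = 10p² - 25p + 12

Rearrange: p³ - 10p² + 25p - 12 = 0.
Possible rational roots are divisors of -12. Testing p = 3 gives 0, so (p - 3) is a factor.
Divide: p³ - 10p² + 25p - 12 = (p - 3)(p² - 7p + 4).
Apply the quadratic formula to p² - 7p + 4 = 0: p = (7 ± √33)/2, i.e. p ≈ 6.3723 or p ≈ 0.6277.

p = 0.6277 or p = 3 or p = 6.3723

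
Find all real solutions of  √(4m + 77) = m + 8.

Square both sides: 4m + 77 = (m + 8)².
Expand and rearrange: m² + 12m - 13 = 0.
Solving gives m = 1 or m = -13.
Check each candidate in the original equation:
  m = 1: √(81) = 9, while m + 8 = 9 — valid.
  m = -13: √(25) = 5, while m + 8 = -5 — extraneous.

m = 1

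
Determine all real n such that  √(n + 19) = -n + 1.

n = -3

Square both sides: n + 19 = (-n + 1)².
Expand and rearrange: n² - 3n - 18 = 0.
Solving gives n = 6 or n = -3.
Check each candidate in the original equation:
  n = 6: √(25) = 5, while -n + 1 = -5 — extraneous.
  n = -3: √(16) = 4, while -n + 1 = 4 — valid.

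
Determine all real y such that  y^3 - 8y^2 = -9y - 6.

y = -0.4641 or y = 2 or y = 6.4641

Rearrange: y^3 - 8y^2 + 9y + 6 = 0.
Possible rational roots are divisors of 6. Testing y = 2 gives 0, so (y - 2) is a factor.
Divide: y^3 - 8y^2 + 9y + 6 = (y - 2)(y^2 - 6y - 3).
Apply the quadratic formula to y^2 - 6y - 3 = 0: y = (6 +/- sqrt(48))/2, i.e. y ~= 6.4641 or y ~= -0.4641.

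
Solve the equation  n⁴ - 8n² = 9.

n = -3 or n = 3

Let u = n². The equation becomes u² - 8u - 9 = 0.
Factor: (u - 9)(u + 1) = 0, so u = 9 or u = -1.
n² = 9 gives n = ±3.
n² = -1 < 0 has no real solution.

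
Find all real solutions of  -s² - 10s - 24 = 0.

s = -6 or s = -4

Factor: -1(s + 4)(s + 6) = 0.
So s = -4 or s = -6.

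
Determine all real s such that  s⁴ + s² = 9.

s = -1.5942 or s = 1.5942

Let u = s². The equation becomes u² + u - 9 = 0.
By the quadratic formula, u = -1/2 + √(37)/2 or u = -√(37)/2 - 1/2.
s² = -1/2 + √(37)/2 gives s = ±√(-1/2 + √(37)/2) ≈ ±1.5942.
s² = -√(37)/2 - 1/2 < 0 has no real solution.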